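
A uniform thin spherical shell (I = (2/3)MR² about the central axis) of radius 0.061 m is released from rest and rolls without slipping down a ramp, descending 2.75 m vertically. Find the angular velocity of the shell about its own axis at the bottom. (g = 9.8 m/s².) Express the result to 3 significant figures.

For this body I = (2/3)MR², i.e. k = I/(MR²) = 2/3.
Since it rolls without slipping, ω = v/R and KE = ½Mv² + ½Iω² = ½(1+k)Mv² = (5/6)Mv².
Energy conservation Mgh = ½(1+k)Mv² gives v = √(2gh/(1+k)) = √(2 × 9.8 × 2.75 / 1.667) = 5.687 m/s.
Then ω = v/R = 5.687 / 0.061 ≈ 93.2 rad/s.

ω ≈ 93.2 rad/s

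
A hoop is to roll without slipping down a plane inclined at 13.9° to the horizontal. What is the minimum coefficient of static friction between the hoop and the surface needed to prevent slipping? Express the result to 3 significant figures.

With I = MR², the ratio k = I/(MR²) is 1.
Newton's second law down the slope: Mg sinθ − f = Ma. The torque equation fR = Iα (with α = a/R) gives f = kMa.
These give a = g sinθ/(1+k) and the required friction f = kMg sinθ/(1+k).
With N = Mg cosθ, the no-slip condition f ≤ μN gives μ_min = f/N = k tanθ/(1+k).
μ_min = 1 × tan13.9° / 2 ≈ 0.124.

μ_min ≈ 0.124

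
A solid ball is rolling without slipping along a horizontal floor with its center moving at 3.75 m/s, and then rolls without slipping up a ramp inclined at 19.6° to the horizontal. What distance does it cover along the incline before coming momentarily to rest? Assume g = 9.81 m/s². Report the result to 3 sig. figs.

d ≈ 2.99 m

The moment of inertia is (2/5)MR², giving k ≡ I/(MR²) = 0.4.
Pure rolling means v = ωR; then KE = ½Mv² + ½I(v/R)² = ½(1+k)Mv² = (7/10)Mv².
Setting this equal to Mgh gives the vertical rise h = (1+k)v₀²/(2g) = 1.4×3.75²/(2×9.81) = 1.003 m.
Along the incline, d = h/sinθ = 1.003/sin19.6° ≈ 2.99 m.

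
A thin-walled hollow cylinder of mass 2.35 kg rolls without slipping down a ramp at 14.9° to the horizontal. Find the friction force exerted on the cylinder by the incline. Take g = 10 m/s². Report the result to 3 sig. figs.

With I = MR², the ratio k = I/(MR²) is 1.
Along the incline Mg sinθ − f = Ma, and torque about the center fR = Iα = kMR²(a/R) gives f = kMa.
Combining, a = g sinθ/(1+k) and f = kMa = kMg sinθ/(1+k).
f = 1 × 2.35 × 10 × sin14.9° / 2 ≈ 3.02 N.

f ≈ 3.02 N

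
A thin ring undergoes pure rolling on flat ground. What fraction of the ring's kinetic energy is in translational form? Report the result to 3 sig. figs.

fraction ≈ 0.500

The moment of inertia is MR², giving k ≡ I/(MR²) = 1.
Since ω = v/R, the translational part is ½Mv² and the rotational part is ½I(v/R)² = ½kMv²; the total is ½(1+k)Mv².
The translational fraction is therefore 1/(1+k) = 1/2 ≈ 0.500.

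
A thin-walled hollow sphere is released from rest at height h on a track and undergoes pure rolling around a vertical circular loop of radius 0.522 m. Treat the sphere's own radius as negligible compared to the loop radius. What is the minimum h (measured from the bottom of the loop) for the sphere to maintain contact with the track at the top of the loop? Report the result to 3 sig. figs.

h_min ≈ 1.48 m

With I = (2/3)MR², the ratio k = I/(MR²) is 2/3.
At the top of the loop, the minimum-contact condition is Mg = Mv_top²/r, so v_top² = gr.
With ω = v/R, the kinetic energy at speed v is ½(1+k)Mv² = (5/6)Mv².
Energy conservation from release (height h) to the top (height 2r): Mgh = Mg(2r) + (5/6)M·gr.
Thus h_min = 2r + (1+k)r/2 = r(2 + 1.667/2) = 0.522 × 2.833 ≈ 1.48 m.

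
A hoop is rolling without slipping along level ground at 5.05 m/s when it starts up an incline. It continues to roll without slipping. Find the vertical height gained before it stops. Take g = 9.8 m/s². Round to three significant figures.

h ≈ 2.60 m

The moment of inertia is MR², giving k ≡ I/(MR²) = 1.
Since it rolls without slipping, ω = v/R and KE = ½Mv² + ½Iω² = ½(1+k)Mv² = Mv².
All of this converts to potential energy at the highest point: Mv₀² = Mgh.
Thus h = (1+k)v₀²/(2g) = 2 × 5.05² / (2 × 9.8) ≈ 2.60 m.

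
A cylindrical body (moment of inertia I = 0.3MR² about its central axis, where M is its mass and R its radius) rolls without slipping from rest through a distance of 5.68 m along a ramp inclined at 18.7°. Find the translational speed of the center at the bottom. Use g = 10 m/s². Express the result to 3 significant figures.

v ≈ 5.29 m/s

Here I = 0.3MR², so the shape factor k = I/(MR²) = 0.3.
Pure rolling means v = ωR; then KE = ½Mv² + ½I(v/R)² = ½(1+k)Mv² = (13/20)Mv².
The vertical drop is h = L sinθ = 5.68 × sin18.7° = 1.821 m.
Setting Mgh = (13/20)Mv² gives v = √(2gh/(1+k)) = √(2·10·1.821/1.3) ≈ 5.29 m/s.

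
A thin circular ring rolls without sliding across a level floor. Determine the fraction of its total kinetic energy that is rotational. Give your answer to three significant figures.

With I = MR², the ratio k = I/(MR²) is 1.
Since ω = v/R, the translational part is ½Mv² and the rotational part is ½I(v/R)² = ½kMv²; the total is ½(1+k)Mv².
The rotational fraction is therefore k/(1+k) = 1/2 ≈ 0.500.

fraction ≈ 0.500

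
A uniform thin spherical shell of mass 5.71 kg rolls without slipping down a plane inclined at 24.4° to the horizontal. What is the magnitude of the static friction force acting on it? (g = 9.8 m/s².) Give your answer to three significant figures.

f ≈ 9.25 N

Here I = (2/3)MR², so the shape factor k = I/(MR²) = 2/3.
Newton's second law down the slope: Mg sinθ − f = Ma. The torque equation fR = Iα (with α = a/R) gives f = kMa.
Combining, a = g sinθ/(1+k) and f = kMa = kMg sinθ/(1+k).
f = (2/3) × 5.71 × 9.8 × sin24.4° / 1.667 ≈ 9.25 N.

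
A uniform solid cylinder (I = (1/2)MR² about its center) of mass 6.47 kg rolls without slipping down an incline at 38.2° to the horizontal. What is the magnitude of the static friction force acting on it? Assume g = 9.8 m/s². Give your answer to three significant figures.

The moment of inertia is (1/2)MR², giving k ≡ I/(MR²) = 0.5.
Along the incline Mg sinθ − f = Ma, and torque about the center fR = Iα = kMR²(a/R) gives f = kMa.
Combining, a = g sinθ/(1+k) and f = kMa = kMg sinθ/(1+k).
f = 0.5 × 6.47 × 9.8 × sin38.2° / 1.5 ≈ 13.1 N.

f ≈ 13.1 N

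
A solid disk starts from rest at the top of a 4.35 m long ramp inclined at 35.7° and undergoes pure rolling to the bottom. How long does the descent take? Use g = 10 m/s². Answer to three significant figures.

t ≈ 1.50 s

Here I = (1/2)MR², so the shape factor k = I/(MR²) = 0.5.
Along the incline Mg sinθ − f = Ma, and torque about the center fR = Iα = kMR²(a/R) gives f = kMa.
Hence a = g sinθ/(1+k) = 10×sin35.7°/1.5 = 3.89 m/s².
With constant a from rest, t = √(2L/a) = √(2·4.35/3.89) ≈ 1.50 s.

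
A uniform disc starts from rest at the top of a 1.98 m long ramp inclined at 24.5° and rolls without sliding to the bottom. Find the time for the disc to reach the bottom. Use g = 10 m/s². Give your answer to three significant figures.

t ≈ 1.20 s

With I = (1/2)MR², the ratio k = I/(MR²) is 0.5.
Newton's second law down the slope: Mg sinθ − f = Ma. The torque equation fR = Iα (with α = a/R) gives f = kMa.
Hence a = g sinθ/(1+k) = 10×sin24.5°/1.5 = 2.765 m/s².
With constant a from rest, t = √(2L/a) = √(2·1.98/2.765) ≈ 1.20 s.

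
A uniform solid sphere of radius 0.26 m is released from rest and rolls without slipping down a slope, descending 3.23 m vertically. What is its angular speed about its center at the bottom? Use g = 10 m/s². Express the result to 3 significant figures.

With I = (2/5)MR², the ratio k = I/(MR²) is 0.4.
The rolling condition ω = v/R makes the rotational term ½I(v/R)² = ½kMv², so KE_total = ½(1+k)Mv² = (7/10)Mv².
Energy conservation Mgh = ½(1+k)Mv² gives v = √(2gh/(1+k)) = √(2 × 10 × 3.23 / 1.4) = 6.793 m/s.
The angular speed follows from ω = v/R = 6.793/0.26 ≈ 26.1 rad/s.

ω ≈ 26.1 rad/s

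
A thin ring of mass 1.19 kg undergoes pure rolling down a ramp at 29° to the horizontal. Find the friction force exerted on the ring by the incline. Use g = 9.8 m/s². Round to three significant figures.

With I = MR², the ratio k = I/(MR²) is 1.
Newton's second law down the slope: Mg sinθ − f = Ma. The torque equation fR = Iα (with α = a/R) gives f = kMa.
Combining, a = g sinθ/(1+k) and f = kMa = kMg sinθ/(1+k).
f = 1 × 1.19 × 9.8 × sin29° / 2 ≈ 2.83 N.

f ≈ 2.83 N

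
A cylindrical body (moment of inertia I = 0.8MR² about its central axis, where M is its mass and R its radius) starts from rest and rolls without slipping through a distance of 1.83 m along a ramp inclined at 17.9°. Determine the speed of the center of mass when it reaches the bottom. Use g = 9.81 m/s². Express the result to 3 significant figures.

With I = 0.8MR², the ratio k = I/(MR²) is 0.8.
Since it rolls without slipping, ω = v/R and KE = ½Mv² + ½Iω² = ½(1+k)Mv² = (9/10)Mv².
The vertical drop is h = L sinθ = 1.83 × sin17.9° = 0.5625 m.
Setting Mgh = (9/10)Mv² gives v = √(2gh/(1+k)) = √(2·9.81·0.5625/1.8) ≈ 2.48 m/s.

v ≈ 2.48 m/s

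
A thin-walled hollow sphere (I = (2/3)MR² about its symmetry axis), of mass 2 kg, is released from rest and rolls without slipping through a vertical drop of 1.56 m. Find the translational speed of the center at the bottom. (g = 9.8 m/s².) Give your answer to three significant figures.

The moment of inertia is (2/3)MR², giving k ≡ I/(MR²) = 2/3.
Since it rolls without slipping, ω = v/R and KE = ½Mv² + ½Iω² = ½(1+k)Mv² = (5/6)Mv².
Setting Mgh = (5/6)Mv² gives v = √(2gh/(1+k)) = √(2·9.8·1.56/1.667) ≈ 4.28 m/s.

v ≈ 4.28 m/s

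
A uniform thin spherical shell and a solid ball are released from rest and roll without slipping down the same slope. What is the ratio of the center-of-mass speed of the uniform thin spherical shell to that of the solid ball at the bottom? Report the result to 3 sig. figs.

Each satisfies Mgh = ½(1+k)Mv² with k = I/(MR²), so v ∝ 1/√(1+k).
For the uniform thin spherical shell k = 2/3; for the solid ball k = 0.4.
v₁/v₂ = √((1+k₂)/(1+k₁)) = √(1.4/1.667) ≈ 0.917.

v_ratio ≈ 0.917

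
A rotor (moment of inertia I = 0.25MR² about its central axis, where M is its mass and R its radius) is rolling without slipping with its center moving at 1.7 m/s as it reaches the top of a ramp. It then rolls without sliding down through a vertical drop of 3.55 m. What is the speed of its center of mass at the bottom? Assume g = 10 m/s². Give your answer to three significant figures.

Here I = 0.25MR², so the shape factor k = I/(MR²) = 0.25.
Rolling without slipping gives ω = v/R, so the total kinetic energy is ½Mv² + ½Iω² = ½(1+k)Mv² = (5/8)Mv².
Energy conservation: (5/8)Mv₀² + Mgh = (5/8)Mv², so v² = v₀² + 2gh/(1+k).
v = √(1.7² + 2×10×3.55/1.25) = √59.69 ≈ 7.73 m/s.

v ≈ 7.73 m/s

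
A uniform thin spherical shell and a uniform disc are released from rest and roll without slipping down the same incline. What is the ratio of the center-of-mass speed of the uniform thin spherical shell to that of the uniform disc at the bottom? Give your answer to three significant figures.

Each satisfies Mgh = ½(1+k)Mv² with k = I/(MR²), so v ∝ 1/√(1+k).
For the uniform thin spherical shell k = 2/3; for the uniform disc k = 0.5.
v₁/v₂ = √((1+k₂)/(1+k₁)) = √(1.5/1.667) ≈ 0.949.

v_ratio ≈ 0.949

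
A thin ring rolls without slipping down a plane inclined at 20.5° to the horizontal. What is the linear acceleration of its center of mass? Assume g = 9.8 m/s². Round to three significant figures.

For this body I = MR², i.e. k = I/(MR²) = 1.
Newton's second law down the slope: Mg sinθ − f = Ma. The torque equation fR = Iα (with α = a/R) gives f = kMa.
Eliminating f: Mg sinθ = (1+k)Ma, so a = g sinθ/(1+k) = 9.8 × sin20.5° / 2 ≈ 1.72 m/s².

a ≈ 1.72 m/s²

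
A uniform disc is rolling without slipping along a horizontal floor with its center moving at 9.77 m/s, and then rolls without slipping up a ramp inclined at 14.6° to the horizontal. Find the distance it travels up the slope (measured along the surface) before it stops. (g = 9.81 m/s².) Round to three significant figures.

With I = (1/2)MR², the ratio k = I/(MR²) is 0.5.
Rolling without slipping gives ω = v/R, so the total kinetic energy is ½Mv² + ½Iω² = ½(1+k)Mv² = (3/4)Mv².
Setting this equal to Mgh gives the vertical rise h = (1+k)v₀²/(2g) = 1.5×9.77²/(2×9.81) = 7.298 m.
The distance along the slope is d = h/sinθ = 7.298/sin14.6° ≈ 29.0 m.

d ≈ 29.0 m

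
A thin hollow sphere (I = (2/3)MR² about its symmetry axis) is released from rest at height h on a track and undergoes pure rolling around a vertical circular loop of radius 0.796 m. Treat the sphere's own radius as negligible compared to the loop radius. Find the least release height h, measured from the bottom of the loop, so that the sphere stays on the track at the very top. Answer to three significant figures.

For this body I = (2/3)MR², i.e. k = I/(MR²) = 2/3.
At the top of the loop, the minimum-contact condition is Mg = Mv_top²/r, so v_top² = gr.
With ω = v/R, the kinetic energy at speed v is ½(1+k)Mv² = (5/6)Mv².
Energy conservation from release (height h) to the top (height 2r): Mgh = Mg(2r) + (5/6)M·gr.
Thus h_min = 2r + (1+k)r/2 = r(2 + 1.667/2) = 0.796 × 2.833 ≈ 2.26 m.

h_min ≈ 2.26 m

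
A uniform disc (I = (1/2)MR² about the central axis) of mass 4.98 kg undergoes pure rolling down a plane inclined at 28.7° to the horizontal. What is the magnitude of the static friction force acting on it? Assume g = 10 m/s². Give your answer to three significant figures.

With I = (1/2)MR², the ratio k = I/(MR²) is 0.5.
Along the incline Mg sinθ − f = Ma, and torque about the center fR = Iα = kMR²(a/R) gives f = kMa.
Combining, a = g sinθ/(1+k) and f = kMa = kMg sinθ/(1+k).
f = 0.5 × 4.98 × 10 × sin28.7° / 1.5 ≈ 7.97 N.

f ≈ 7.97 N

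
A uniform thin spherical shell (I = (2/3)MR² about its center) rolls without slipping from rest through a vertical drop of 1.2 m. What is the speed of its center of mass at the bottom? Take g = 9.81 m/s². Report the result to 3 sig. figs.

The moment of inertia is (2/3)MR², giving k ≡ I/(MR²) = 2/3.
Pure rolling means v = ωR; then KE = ½Mv² + ½I(v/R)² = ½(1+k)Mv² = (5/6)Mv².
Setting Mgh = (5/6)Mv² gives v = √(2gh/(1+k)) = √(2·9.81·1.2/1.667) ≈ 3.76 m/s.

v ≈ 3.76 m/s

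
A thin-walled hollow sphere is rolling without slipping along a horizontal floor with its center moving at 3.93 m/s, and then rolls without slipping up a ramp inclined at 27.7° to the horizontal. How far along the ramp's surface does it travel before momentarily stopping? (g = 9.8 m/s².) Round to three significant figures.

Here I = (2/3)MR², so the shape factor k = I/(MR²) = 2/3.
Rolling without slipping gives ω = v/R, so the total kinetic energy is ½Mv² + ½Iω² = ½(1+k)Mv² = (5/6)Mv².
Setting this equal to Mgh gives the vertical rise h = (1+k)v₀²/(2g) = 1.667×3.93²/(2×9.8) = 1.313 m.
The distance along the slope is d = h/sinθ = 1.313/sin27.7° ≈ 2.83 m.

d ≈ 2.83 m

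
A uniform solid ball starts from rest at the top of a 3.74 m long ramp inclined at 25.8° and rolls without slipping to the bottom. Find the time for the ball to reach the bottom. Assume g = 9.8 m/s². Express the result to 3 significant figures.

For this body I = (2/5)MR², i.e. k = I/(MR²) = 0.4.
Translational: Mg sinθ − f = Ma. Rotational about the CM: fR = Iα = kMRa, so f = kMa.
Hence a = g sinθ/(1+k) = 9.8×sin25.8°/1.4 = 3.047 m/s².
With constant a from rest, t = √(2L/a) = √(2·3.74/3.047) ≈ 1.57 s.

t ≈ 1.57 s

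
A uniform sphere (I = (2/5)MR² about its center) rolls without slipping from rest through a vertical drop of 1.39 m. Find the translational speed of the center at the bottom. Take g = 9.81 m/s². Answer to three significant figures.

v ≈ 4.41 m/s

With I = (2/5)MR², the ratio k = I/(MR²) is 0.4.
The rolling condition ω = v/R makes the rotational term ½I(v/R)² = ½kMv², so KE_total = ½(1+k)Mv² = (7/10)Mv².
Energy conservation: Mgh = (7/10)Mv², so v = √(2gh/(1+k)) = √(2 × 9.81 × 1.39 / 1.4) ≈ 4.41 m/s.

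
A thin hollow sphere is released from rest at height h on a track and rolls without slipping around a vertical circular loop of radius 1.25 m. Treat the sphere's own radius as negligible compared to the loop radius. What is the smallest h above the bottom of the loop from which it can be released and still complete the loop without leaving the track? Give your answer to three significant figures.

h_min ≈ 3.54 m

Here I = (2/3)MR², so the shape factor k = I/(MR²) = 2/3.
At the top, contact is just lost when gravity alone supplies the centripetal force: Mg = Mv_top²/r, i.e. v_top² = gr.
With ω = v/R, the kinetic energy at speed v is ½(1+k)Mv² = (5/6)Mv².
Energy conservation from release (height h) to the top (height 2r): Mgh = Mg(2r) + (5/6)M·gr.
Thus h_min = 2r + (1+k)r/2 = r(2 + 1.667/2) = 1.25 × 2.833 ≈ 3.54 m.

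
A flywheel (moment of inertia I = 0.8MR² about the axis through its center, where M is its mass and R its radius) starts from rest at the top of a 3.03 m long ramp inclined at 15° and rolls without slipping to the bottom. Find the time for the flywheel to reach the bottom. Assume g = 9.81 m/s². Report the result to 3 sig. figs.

t ≈ 2.07 s

The moment of inertia is 0.8MR², giving k ≡ I/(MR²) = 0.8.
Translational: Mg sinθ − f = Ma. Rotational about the CM: fR = Iα = kMRa, so f = kMa.
Hence a = g sinθ/(1+k) = 9.81×sin15°/1.8 = 1.411 m/s².
With constant a from rest, t = √(2L/a) = √(2·3.03/1.411) ≈ 2.07 s.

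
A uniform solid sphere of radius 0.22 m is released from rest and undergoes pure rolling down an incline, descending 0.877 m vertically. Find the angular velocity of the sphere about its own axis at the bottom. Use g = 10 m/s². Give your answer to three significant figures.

ω ≈ 16.1 rad/s

Here I = (2/5)MR², so the shape factor k = I/(MR²) = 0.4.
The rolling condition ω = v/R makes the rotational term ½I(v/R)² = ½kMv², so KE_total = ½(1+k)Mv² = (7/10)Mv².
Energy conservation Mgh = ½(1+k)Mv² gives v = √(2gh/(1+k)) = √(2 × 10 × 0.877 / 1.4) = 3.54 m/s.
Then ω = v/R = 3.54 / 0.22 ≈ 16.1 rad/s.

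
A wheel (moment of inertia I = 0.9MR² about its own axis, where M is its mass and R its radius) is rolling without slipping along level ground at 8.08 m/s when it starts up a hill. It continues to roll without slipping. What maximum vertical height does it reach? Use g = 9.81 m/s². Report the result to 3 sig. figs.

h ≈ 6.32 m

For this body I = 0.9MR², i.e. k = I/(MR²) = 0.9.
Rolling without slipping gives ω = v/R, so the total kinetic energy is ½Mv² + ½Iω² = ½(1+k)Mv² = (19/20)Mv².
All of this converts to potential energy at the highest point: (19/20)Mv₀² = Mgh.
Thus h = (1+k)v₀²/(2g) = 1.9 × 8.08² / (2 × 9.81) ≈ 6.32 m.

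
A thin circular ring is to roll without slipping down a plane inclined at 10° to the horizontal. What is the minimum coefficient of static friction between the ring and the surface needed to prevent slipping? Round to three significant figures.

μ_min ≈ 0.0882

For this body I = MR², i.e. k = I/(MR²) = 1.
Newton's second law down the slope: Mg sinθ − f = Ma. The torque equation fR = Iα (with α = a/R) gives f = kMa.
These give a = g sinθ/(1+k) and the required friction f = kMg sinθ/(1+k).
With N = Mg cosθ, the no-slip condition f ≤ μN gives μ_min = f/N = k tanθ/(1+k).
μ_min = 1 × tan10° / 2 ≈ 0.0882.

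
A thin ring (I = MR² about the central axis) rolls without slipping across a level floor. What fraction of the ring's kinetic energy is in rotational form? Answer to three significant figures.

With I = MR², the ratio k = I/(MR²) is 1.
With ω = v/R, KE_trans = ½Mv² and KE_rot = ½Iω² = ½kMv², so KE_total = ½(1+k)Mv².
The rotational fraction is therefore k/(1+k) = 1/2 ≈ 0.500.

fraction ≈ 0.500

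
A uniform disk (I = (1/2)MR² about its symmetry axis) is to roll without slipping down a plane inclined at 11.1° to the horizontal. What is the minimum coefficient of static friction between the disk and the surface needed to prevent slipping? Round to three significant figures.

μ_min ≈ 0.0654

For this body I = (1/2)MR², i.e. k = I/(MR²) = 0.5.
Newton's second law down the slope: Mg sinθ − f = Ma. The torque equation fR = Iα (with α = a/R) gives f = kMa.
These give a = g sinθ/(1+k) and the required friction f = kMg sinθ/(1+k).
The normal force is N = Mg cosθ, so μ_min = f/N = k tanθ/(1+k).
μ_min = 0.5 × tan11.1° / 1.5 ≈ 0.0654.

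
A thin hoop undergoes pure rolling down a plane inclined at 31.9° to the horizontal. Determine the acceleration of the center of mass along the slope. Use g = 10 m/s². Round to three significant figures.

a ≈ 2.64 m/s²

The moment of inertia is MR², giving k ≡ I/(MR²) = 1.
Along the incline Mg sinθ − f = Ma, and torque about the center fR = Iα = kMR²(a/R) gives f = kMa.
Eliminating f: Mg sinθ = (1+k)Ma, so a = g sinθ/(1+k) = 10 × sin31.9° / 2 ≈ 2.64 m/s².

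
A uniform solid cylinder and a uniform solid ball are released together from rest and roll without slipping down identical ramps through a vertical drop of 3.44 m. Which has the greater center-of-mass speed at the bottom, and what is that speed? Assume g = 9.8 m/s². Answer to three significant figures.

the uniform solid ball, at v ≈ 6.94 m/s

For rolling without slipping, Mgh = ½(1+k)Mv² where k = I/(MR²), so v = √(2gh/(1+k)).
Uniform solid cylinder: k = 0.5, giving v = √(2×9.8×3.44/1.5) = 6.704 m/s.
Uniform solid ball: k = 0.4, giving v = √(2×9.8×3.44/1.4) = 6.94 m/s.
The smaller k wins: the uniform solid ball, at ≈ 6.94 m/s.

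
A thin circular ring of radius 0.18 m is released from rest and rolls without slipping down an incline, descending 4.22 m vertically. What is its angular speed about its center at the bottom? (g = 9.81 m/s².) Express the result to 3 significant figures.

ω ≈ 35.7 rad/s

Here I = MR², so the shape factor k = I/(MR²) = 1.
Rolling without slipping gives ω = v/R, so the total kinetic energy is ½Mv² + ½Iω² = ½(1+k)Mv² = Mv².
Energy conservation Mgh = ½(1+k)Mv² gives v = √(2gh/(1+k)) = √(2 × 9.81 × 4.22 / 2) = 6.434 m/s.
The angular speed follows from ω = v/R = 6.434/0.18 ≈ 35.7 rad/s.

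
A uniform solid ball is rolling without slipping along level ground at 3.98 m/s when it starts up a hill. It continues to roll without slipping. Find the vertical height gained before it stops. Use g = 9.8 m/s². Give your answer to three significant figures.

h ≈ 1.13 m

For this body I = (2/5)MR², i.e. k = I/(MR²) = 0.4.
Since it rolls without slipping, ω = v/R and KE = ½Mv² + ½Iω² = ½(1+k)Mv² = (7/10)Mv².
At the top the kinetic energy is zero, so (7/10)Mv₀² = Mgh.
Thus h = (1+k)v₀²/(2g) = 1.4 × 3.98² / (2 × 9.8) ≈ 1.13 m.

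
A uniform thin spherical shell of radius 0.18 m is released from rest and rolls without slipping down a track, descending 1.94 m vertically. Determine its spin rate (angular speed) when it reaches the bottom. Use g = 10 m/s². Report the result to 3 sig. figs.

ω ≈ 26.8 rad/s

With I = (2/3)MR², the ratio k = I/(MR²) is 2/3.
Rolling without slipping gives ω = v/R, so the total kinetic energy is ½Mv² + ½Iω² = ½(1+k)Mv² = (5/6)Mv².
Energy conservation Mgh = ½(1+k)Mv² gives v = √(2gh/(1+k)) = √(2 × 10 × 1.94 / 1.667) = 4.825 m/s.
The angular speed follows from ω = v/R = 4.825/0.18 ≈ 26.8 rad/s.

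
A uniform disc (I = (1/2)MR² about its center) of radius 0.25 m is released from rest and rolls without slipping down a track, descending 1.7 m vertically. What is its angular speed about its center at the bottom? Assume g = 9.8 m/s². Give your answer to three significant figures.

ω ≈ 18.9 rad/s

With I = (1/2)MR², the ratio k = I/(MR²) is 0.5.
The rolling condition ω = v/R makes the rotational term ½I(v/R)² = ½kMv², so KE_total = ½(1+k)Mv² = (3/4)Mv².
Energy conservation Mgh = ½(1+k)Mv² gives v = √(2gh/(1+k)) = √(2 × 9.8 × 1.7 / 1.5) = 4.713 m/s.
The angular speed follows from ω = v/R = 4.713/0.25 ≈ 18.9 rad/s.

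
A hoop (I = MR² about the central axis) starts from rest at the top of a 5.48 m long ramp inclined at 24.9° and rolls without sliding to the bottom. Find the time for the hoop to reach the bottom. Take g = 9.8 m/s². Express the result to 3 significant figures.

t ≈ 2.30 s

Here I = MR², so the shape factor k = I/(MR²) = 1.
Along the incline Mg sinθ − f = Ma, and torque about the center fR = Iα = kMR²(a/R) gives f = kMa.
Hence a = g sinθ/(1+k) = 9.8×sin24.9°/2 = 2.063 m/s².
Starting from rest, L = ½at², so t = √(2L/a) = √(2×5.48/2.063) ≈ 2.30 s.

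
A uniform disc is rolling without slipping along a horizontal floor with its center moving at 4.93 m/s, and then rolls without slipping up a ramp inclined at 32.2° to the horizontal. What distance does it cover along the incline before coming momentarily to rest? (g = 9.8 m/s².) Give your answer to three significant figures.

With I = (1/2)MR², the ratio k = I/(MR²) is 0.5.
Since it rolls without slipping, ω = v/R and KE = ½Mv² + ½Iω² = ½(1+k)Mv² = (3/4)Mv².
Setting this equal to Mgh gives the vertical rise h = (1+k)v₀²/(2g) = 1.5×4.93²/(2×9.8) = 1.86 m.
The distance along the slope is d = h/sinθ = 1.86/sin32.2° ≈ 3.49 m.

d ≈ 3.49 m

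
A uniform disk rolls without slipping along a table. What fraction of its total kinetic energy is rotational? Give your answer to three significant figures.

fraction ≈ 0.333

Here I = (1/2)MR², so the shape factor k = I/(MR²) = 0.5.
With ω = v/R, KE_trans = ½Mv² and KE_rot = ½Iω² = ½kMv², so KE_total = ½(1+k)Mv².
The rotational fraction is therefore k/(1+k) = 0.5/1.5 ≈ 0.333.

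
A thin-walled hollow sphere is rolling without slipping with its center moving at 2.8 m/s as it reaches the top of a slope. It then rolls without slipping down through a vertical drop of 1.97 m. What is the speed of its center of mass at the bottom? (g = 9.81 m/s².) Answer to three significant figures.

Here I = (2/3)MR², so the shape factor k = I/(MR²) = 2/3.
Pure rolling means v = ωR; then KE = ½Mv² + ½I(v/R)² = ½(1+k)Mv² = (5/6)Mv².
Energy conservation: (5/6)Mv₀² + Mgh = (5/6)Mv², so v² = v₀² + 2gh/(1+k).
v = √(2.8² + 2×9.81×1.97/1.667) = √31.03 ≈ 5.57 m/s.

v ≈ 5.57 m/s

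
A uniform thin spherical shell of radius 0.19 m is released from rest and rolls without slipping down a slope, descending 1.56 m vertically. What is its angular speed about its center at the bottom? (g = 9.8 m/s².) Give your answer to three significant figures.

ω ≈ 22.5 rad/s

For this body I = (2/3)MR², i.e. k = I/(MR²) = 2/3.
Pure rolling means v = ωR; then KE = ½Mv² + ½I(v/R)² = ½(1+k)Mv² = (5/6)Mv².
Energy conservation Mgh = ½(1+k)Mv² gives v = √(2gh/(1+k)) = √(2 × 9.8 × 1.56 / 1.667) = 4.283 m/s.
The angular speed follows from ω = v/R = 4.283/0.19 ≈ 22.5 rad/s.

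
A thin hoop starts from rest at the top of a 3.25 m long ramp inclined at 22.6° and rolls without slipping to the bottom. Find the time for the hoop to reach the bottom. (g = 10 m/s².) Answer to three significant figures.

Here I = MR², so the shape factor k = I/(MR²) = 1.
Translational: Mg sinθ − f = Ma. Rotational about the CM: fR = Iα = kMRa, so f = kMa.
Hence a = g sinθ/(1+k) = 10×sin22.6°/2 = 1.921 m/s².
With constant a from rest, t = √(2L/a) = √(2·3.25/1.921) ≈ 1.84 s.

t ≈ 1.84 s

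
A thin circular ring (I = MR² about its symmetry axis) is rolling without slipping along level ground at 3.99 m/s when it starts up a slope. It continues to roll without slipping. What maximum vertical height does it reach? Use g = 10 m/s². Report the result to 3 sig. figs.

With I = MR², the ratio k = I/(MR²) is 1.
Rolling without slipping gives ω = v/R, so the total kinetic energy is ½Mv² + ½Iω² = ½(1+k)Mv² = Mv².
At the top the kinetic energy is zero, so Mv₀² = Mgh.
Thus h = (1+k)v₀²/(2g) = 2 × 3.99² / (2 × 10) ≈ 1.59 m.

h ≈ 1.59 m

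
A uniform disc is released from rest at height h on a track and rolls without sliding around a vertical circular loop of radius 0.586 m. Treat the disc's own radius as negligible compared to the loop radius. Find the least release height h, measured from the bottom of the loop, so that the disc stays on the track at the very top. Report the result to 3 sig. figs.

The moment of inertia is (1/2)MR², giving k ≡ I/(MR²) = 0.5.
At the top of the loop, the minimum-contact condition is Mg = Mv_top²/r, so v_top² = gr.
With ω = v/R, the kinetic energy at speed v is ½(1+k)Mv² = (3/4)Mv².
Energy conservation from release (height h) to the top (height 2r): Mgh = Mg(2r) + (3/4)M·gr.
Thus h_min = 2r + (1+k)r/2 = r(2 + 1.5/2) = 0.586 × 2.75 ≈ 1.61 m.

h_min ≈ 1.61 m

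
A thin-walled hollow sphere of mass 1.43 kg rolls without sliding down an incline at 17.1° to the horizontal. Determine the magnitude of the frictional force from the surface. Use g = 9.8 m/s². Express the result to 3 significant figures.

f ≈ 1.65 N

With I = (2/3)MR², the ratio k = I/(MR²) is 2/3.
Translational: Mg sinθ − f = Ma. Rotational about the CM: fR = Iα = kMRa, so f = kMa.
Combining, a = g sinθ/(1+k) and f = kMa = kMg sinθ/(1+k).
f = (2/3) × 1.43 × 9.8 × sin17.1° / 1.667 ≈ 1.65 N.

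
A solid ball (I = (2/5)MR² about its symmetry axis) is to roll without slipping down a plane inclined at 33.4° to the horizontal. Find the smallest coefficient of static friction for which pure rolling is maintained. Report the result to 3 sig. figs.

μ_min ≈ 0.188

Here I = (2/5)MR², so the shape factor k = I/(MR²) = 0.4.
Translational: Mg sinθ − f = Ma. Rotational about the CM: fR = Iα = kMRa, so f = kMa.
These give a = g sinθ/(1+k) and the required friction f = kMg sinθ/(1+k).
With N = Mg cosθ, the no-slip condition f ≤ μN gives μ_min = f/N = k tanθ/(1+k).
μ_min = 0.4 × tan33.4° / 1.4 ≈ 0.188.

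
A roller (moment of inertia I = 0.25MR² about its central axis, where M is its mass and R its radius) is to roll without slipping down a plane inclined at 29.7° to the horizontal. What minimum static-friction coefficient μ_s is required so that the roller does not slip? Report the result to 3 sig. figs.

The moment of inertia is 0.25MR², giving k ≡ I/(MR²) = 0.25.
Along the incline Mg sinθ − f = Ma, and torque about the center fR = Iα = kMR²(a/R) gives f = kMa.
These give a = g sinθ/(1+k) and the required friction f = kMg sinθ/(1+k).
With N = Mg cosθ, the no-slip condition f ≤ μN gives μ_min = f/N = k tanθ/(1+k).
μ_min = 0.25 × tan29.7° / 1.25 ≈ 0.114.

μ_min ≈ 0.114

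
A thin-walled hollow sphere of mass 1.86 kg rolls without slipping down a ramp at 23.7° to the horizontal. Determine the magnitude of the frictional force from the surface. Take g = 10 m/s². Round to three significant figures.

f ≈ 2.99 N

For this body I = (2/3)MR², i.e. k = I/(MR²) = 2/3.
Newton's second law down the slope: Mg sinθ − f = Ma. The torque equation fR = Iα (with α = a/R) gives f = kMa.
Combining, a = g sinθ/(1+k) and f = kMa = kMg sinθ/(1+k).
f = (2/3) × 1.86 × 10 × sin23.7° / 1.667 ≈ 2.99 N.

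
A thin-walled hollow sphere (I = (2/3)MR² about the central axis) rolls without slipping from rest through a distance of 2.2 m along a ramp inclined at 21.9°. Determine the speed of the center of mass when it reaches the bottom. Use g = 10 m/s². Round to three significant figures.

With I = (2/3)MR², the ratio k = I/(MR²) is 2/3.
Rolling without slipping gives ω = v/R, so the total kinetic energy is ½Mv² + ½Iω² = ½(1+k)Mv² = (5/6)Mv².
The vertical drop is h = L sinθ = 2.2 × sin21.9° = 0.8206 m.
Energy conservation: Mgh = (5/6)Mv², so v = √(2gh/(1+k)) = √(2 × 10 × 0.8206 / 1.667) ≈ 3.14 m/s.

v ≈ 3.14 m/s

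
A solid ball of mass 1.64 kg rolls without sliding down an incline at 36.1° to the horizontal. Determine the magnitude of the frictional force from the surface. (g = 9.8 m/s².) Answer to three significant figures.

f ≈ 2.71 N

Here I = (2/5)MR², so the shape factor k = I/(MR²) = 0.4.
Along the incline Mg sinθ − f = Ma, and torque about the center fR = Iα = kMR²(a/R) gives f = kMa.
Combining, a = g sinθ/(1+k) and f = kMa = kMg sinθ/(1+k).
f = 0.4 × 1.64 × 9.8 × sin36.1° / 1.4 ≈ 2.71 N.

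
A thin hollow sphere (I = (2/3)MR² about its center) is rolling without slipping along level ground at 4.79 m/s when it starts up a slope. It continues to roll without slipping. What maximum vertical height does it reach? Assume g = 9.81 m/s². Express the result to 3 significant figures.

With I = (2/3)MR², the ratio k = I/(MR²) is 2/3.
The rolling condition ω = v/R makes the rotational term ½I(v/R)² = ½kMv², so KE_total = ½(1+k)Mv² = (5/6)Mv².
At the top the kinetic energy is zero, so (5/6)Mv₀² = Mgh.
Thus h = (1+k)v₀²/(2g) = 1.667 × 4.79² / (2 × 9.81) ≈ 1.95 m.

h ≈ 1.95 m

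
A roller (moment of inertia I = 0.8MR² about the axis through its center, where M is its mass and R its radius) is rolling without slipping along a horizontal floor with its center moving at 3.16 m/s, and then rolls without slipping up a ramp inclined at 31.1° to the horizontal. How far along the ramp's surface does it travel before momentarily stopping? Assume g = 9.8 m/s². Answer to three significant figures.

For this body I = 0.8MR², i.e. k = I/(MR²) = 0.8.
Pure rolling means v = ωR; then KE = ½Mv² + ½I(v/R)² = ½(1+k)Mv² = (9/10)Mv².
Setting this equal to Mgh gives the vertical rise h = (1+k)v₀²/(2g) = 1.8×3.16²/(2×9.8) = 0.917 m.
The distance along the slope is d = h/sinθ = 0.917/sin31.1° ≈ 1.78 m.

d ≈ 1.78 m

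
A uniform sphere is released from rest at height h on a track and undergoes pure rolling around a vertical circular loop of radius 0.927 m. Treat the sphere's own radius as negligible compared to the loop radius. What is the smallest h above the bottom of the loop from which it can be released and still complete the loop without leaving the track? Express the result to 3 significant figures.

With I = (2/5)MR², the ratio k = I/(MR²) is 0.4.
At the top of the loop, the minimum-contact condition is Mg = Mv_top²/r, so v_top² = gr.
With ω = v/R, the kinetic energy at speed v is ½(1+k)Mv² = (7/10)Mv².
Energy conservation from release (height h) to the top (height 2r): Mgh = Mg(2r) + (7/10)M·gr.
Thus h_min = 2r + (1+k)r/2 = r(2 + 1.4/2) = 0.927 × 2.7 ≈ 2.50 m.

h_min ≈ 2.50 m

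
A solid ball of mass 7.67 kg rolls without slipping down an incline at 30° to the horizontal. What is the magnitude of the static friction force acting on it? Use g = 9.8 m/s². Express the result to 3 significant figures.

With I = (2/5)MR², the ratio k = I/(MR²) is 0.4.
Along the incline Mg sinθ − f = Ma, and torque about the center fR = Iα = kMR²(a/R) gives f = kMa.
Combining, a = g sinθ/(1+k) and f = kMa = kMg sinθ/(1+k).
f = 0.4 × 7.67 × 9.8 × sin30° / 1.4 ≈ 10.7 N.

f ≈ 10.7 N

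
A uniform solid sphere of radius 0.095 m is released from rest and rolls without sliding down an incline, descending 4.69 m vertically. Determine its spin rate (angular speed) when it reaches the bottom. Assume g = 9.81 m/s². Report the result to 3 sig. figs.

Here I = (2/5)MR², so the shape factor k = I/(MR²) = 0.4.
Pure rolling means v = ωR; then KE = ½Mv² + ½I(v/R)² = ½(1+k)Mv² = (7/10)Mv².
Energy conservation Mgh = ½(1+k)Mv² gives v = √(2gh/(1+k)) = √(2 × 9.81 × 4.69 / 1.4) = 8.107 m/s.
The angular speed follows from ω = v/R = 8.107/0.095 ≈ 85.3 rad/s.

ω ≈ 85.3 rad/s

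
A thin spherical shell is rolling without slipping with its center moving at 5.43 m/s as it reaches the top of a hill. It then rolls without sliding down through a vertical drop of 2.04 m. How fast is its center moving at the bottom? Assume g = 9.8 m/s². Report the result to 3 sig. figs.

With I = (2/3)MR², the ratio k = I/(MR²) is 2/3.
The rolling condition ω = v/R makes the rotational term ½I(v/R)² = ½kMv², so KE_total = ½(1+k)Mv² = (5/6)Mv².
Energy conservation: (5/6)Mv₀² + Mgh = (5/6)Mv², so v² = v₀² + 2gh/(1+k).
v = √(5.43² + 2×9.8×2.04/1.667) = √53.48 ≈ 7.31 m/s.

v ≈ 7.31 m/s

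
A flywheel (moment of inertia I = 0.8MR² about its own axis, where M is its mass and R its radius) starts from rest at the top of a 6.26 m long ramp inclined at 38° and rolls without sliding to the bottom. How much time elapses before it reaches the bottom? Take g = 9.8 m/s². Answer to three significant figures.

With I = 0.8MR², the ratio k = I/(MR²) is 0.8.
Along the incline Mg sinθ − f = Ma, and torque about the center fR = Iα = kMR²(a/R) gives f = kMa.
Hence a = g sinθ/(1+k) = 9.8×sin38°/1.8 = 3.352 m/s².
Starting from rest, L = ½at², so t = √(2L/a) = √(2×6.26/3.352) ≈ 1.93 s.

t ≈ 1.93 s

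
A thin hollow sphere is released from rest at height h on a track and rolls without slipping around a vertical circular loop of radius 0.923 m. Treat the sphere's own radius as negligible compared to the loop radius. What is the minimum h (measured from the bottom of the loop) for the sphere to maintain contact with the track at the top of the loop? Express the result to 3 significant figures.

h_min ≈ 2.62 m

Here I = (2/3)MR², so the shape factor k = I/(MR²) = 2/3.
At the top, contact is just lost when gravity alone supplies the centripetal force: Mg = Mv_top²/r, i.e. v_top² = gr.
With ω = v/R, the kinetic energy at speed v is ½(1+k)Mv² = (5/6)Mv².
Energy conservation from release (height h) to the top (height 2r): Mgh = Mg(2r) + (5/6)M·gr.
Thus h_min = 2r + (1+k)r/2 = r(2 + 1.667/2) = 0.923 × 2.833 ≈ 2.62 m.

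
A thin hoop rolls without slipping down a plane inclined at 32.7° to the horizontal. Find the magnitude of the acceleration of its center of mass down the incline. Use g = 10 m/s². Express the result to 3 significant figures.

The moment of inertia is MR², giving k ≡ I/(MR²) = 1.
Along the incline Mg sinθ − f = Ma, and torque about the center fR = Iα = kMR²(a/R) gives f = kMa.
Eliminating f: Mg sinθ = (1+k)Ma, so a = g sinθ/(1+k) = 10 × sin32.7° / 2 ≈ 2.70 m/s².

a ≈ 2.70 m/s²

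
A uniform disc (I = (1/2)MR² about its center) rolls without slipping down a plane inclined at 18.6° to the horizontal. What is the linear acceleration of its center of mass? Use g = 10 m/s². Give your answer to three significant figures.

The moment of inertia is (1/2)MR², giving k ≡ I/(MR²) = 0.5.
Newton's second law down the slope: Mg sinθ − f = Ma. The torque equation fR = Iα (with α = a/R) gives f = kMa.
Eliminating f: Mg sinθ = (1+k)Ma, so a = g sinθ/(1+k) = 10 × sin18.6° / 1.5 ≈ 2.13 m/s².

a ≈ 2.13 m/s²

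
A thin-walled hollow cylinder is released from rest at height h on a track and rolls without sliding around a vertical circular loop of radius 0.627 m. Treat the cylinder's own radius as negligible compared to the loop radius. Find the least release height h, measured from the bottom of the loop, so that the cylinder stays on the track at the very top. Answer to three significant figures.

Here I = MR², so the shape factor k = I/(MR²) = 1.
At the top of the loop, the minimum-contact condition is Mg = Mv_top²/r, so v_top² = gr.
With ω = v/R, the kinetic energy at speed v is ½(1+k)Mv² = Mv².
Energy conservation from release (height h) to the top (height 2r): Mgh = Mg(2r) + M·gr.
Thus h_min = 2r + (1+k)r/2 = r(2 + 2/2) = 0.627 × 3 ≈ 1.88 m.

h_min ≈ 1.88 m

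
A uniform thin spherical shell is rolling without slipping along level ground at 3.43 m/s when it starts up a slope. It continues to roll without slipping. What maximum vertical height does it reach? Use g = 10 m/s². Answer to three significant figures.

Here I = (2/3)MR², so the shape factor k = I/(MR²) = 2/3.
The rolling condition ω = v/R makes the rotational term ½I(v/R)² = ½kMv², so KE_total = ½(1+k)Mv² = (5/6)Mv².
All of this converts to potential energy at the highest point: (5/6)Mv₀² = Mgh.
Thus h = (1+k)v₀²/(2g) = 1.667 × 3.43² / (2 × 10) ≈ 0.980 m.

h ≈ 0.980 m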